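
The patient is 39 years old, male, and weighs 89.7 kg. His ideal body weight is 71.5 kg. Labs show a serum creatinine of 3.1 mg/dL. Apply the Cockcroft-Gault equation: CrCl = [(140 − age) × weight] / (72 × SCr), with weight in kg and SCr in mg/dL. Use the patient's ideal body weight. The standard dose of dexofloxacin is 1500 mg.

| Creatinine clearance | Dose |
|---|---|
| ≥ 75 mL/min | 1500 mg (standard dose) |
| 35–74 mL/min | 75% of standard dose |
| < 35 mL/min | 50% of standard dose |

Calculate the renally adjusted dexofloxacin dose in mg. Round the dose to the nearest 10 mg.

CrCl = (140 − 39) × 71.5 / (72 × 3.1) = 7221.5 / 223.20 ≈ 32.4 mL/min
CrCl ≈ 32 mL/min → bracket < 35 mL/min.
50% of 1500 mg = 750 mg

750 mg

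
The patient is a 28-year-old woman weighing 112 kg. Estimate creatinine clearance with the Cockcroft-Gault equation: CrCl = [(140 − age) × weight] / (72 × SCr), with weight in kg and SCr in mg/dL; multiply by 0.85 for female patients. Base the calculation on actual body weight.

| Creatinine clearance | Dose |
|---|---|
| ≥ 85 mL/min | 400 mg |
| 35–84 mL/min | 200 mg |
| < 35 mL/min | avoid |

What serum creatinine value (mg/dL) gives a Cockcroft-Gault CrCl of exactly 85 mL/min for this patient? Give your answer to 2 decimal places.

Standard dose requires CrCl ≥ 85 mL/min.
Set (140 − 28) × 112 × 0.85 / (72 × SCr) = 85
SCr = (140 − 28) × 112 × 0.85 / (72 × 85) = 1.742 mg/dL

1.74 mg/dL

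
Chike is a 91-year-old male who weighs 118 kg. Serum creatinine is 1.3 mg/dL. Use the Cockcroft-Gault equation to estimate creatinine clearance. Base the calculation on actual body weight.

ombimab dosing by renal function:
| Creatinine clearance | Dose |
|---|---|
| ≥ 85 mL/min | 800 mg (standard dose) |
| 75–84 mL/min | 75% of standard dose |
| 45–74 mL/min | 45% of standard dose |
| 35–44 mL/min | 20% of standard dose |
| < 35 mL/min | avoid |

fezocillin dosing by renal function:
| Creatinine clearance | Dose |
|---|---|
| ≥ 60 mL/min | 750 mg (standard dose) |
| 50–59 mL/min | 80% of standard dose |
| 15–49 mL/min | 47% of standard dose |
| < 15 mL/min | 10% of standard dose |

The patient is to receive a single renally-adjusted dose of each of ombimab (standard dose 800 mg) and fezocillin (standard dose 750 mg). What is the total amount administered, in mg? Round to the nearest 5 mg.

CrCl = (140 − 91) × 118 / (72 × 1.3) = 5782.0 / 93.60 ≈ 61.8 mL/min
CrCl ≈ 62 mL/min.
ombimab: 45–74 mL/min → 45% of 800 mg = 360 mg.
fezocillin: ≥ 60 mL/min → 100% of 750 mg = 750 mg.
Total = 360 + 750 = 1110 mg.

1110 mg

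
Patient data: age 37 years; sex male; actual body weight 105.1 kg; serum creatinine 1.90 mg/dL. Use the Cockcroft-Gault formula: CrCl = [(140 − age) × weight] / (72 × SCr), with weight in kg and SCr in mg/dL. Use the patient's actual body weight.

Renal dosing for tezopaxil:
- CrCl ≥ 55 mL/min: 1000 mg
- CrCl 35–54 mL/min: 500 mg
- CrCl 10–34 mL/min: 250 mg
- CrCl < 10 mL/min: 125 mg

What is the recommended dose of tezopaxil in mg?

1000 mg

CrCl = (140 − 37) × 105.1 / (72 × 1.9) = 10825.3 / 136.80 ≈ 79.1 mL/min
CrCl ≈ 79 mL/min → bracket ≥ 55 mL/min.
Dose for this bracket: 1000 mg.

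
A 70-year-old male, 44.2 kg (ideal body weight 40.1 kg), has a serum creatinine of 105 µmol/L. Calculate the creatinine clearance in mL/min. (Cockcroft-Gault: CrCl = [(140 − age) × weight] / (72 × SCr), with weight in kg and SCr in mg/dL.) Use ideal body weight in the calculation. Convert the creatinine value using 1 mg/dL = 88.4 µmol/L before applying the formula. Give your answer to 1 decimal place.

SCr = 105 / 88.4 = 1.188 mg/dL
CrCl = (140 − 70) × 40.1 / (72 × 1.188) = 2807.0 / 85.54 ≈ 32.8 mL/min

32.8 mL/min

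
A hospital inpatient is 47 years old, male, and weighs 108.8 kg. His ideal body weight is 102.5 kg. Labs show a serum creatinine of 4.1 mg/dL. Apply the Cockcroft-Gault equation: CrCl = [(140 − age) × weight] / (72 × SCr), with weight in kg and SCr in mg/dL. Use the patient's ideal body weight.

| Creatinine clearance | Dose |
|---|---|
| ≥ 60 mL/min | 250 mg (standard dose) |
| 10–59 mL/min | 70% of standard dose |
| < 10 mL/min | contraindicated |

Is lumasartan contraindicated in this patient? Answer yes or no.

no

CrCl = (140 − 47) × 102.5 / (72 × 4.1) = 9532.5 / 295.20 ≈ 32.3 mL/min
CrCl ≈ 32 mL/min, which is ≥ 10 mL/min.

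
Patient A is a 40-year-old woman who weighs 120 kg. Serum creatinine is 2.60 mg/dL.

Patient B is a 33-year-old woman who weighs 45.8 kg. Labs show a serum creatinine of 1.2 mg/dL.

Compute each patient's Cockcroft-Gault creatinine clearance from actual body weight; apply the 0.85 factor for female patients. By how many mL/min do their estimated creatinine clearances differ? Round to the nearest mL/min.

6 mL/min

Patient A: CrCl = (140 − 40) × 120 / (72 × 2.6) × 0.85 = 12000.0 / 187.20 × 0.85 ≈ 54.5 mL/min
Patient B: CrCl = (140 − 33) × 45.8 / (72 × 1.2) × 0.85 = 4900.6 / 86.40 × 0.85 ≈ 48.2 mL/min
|54.5 − 48.2| = 6.3 mL/min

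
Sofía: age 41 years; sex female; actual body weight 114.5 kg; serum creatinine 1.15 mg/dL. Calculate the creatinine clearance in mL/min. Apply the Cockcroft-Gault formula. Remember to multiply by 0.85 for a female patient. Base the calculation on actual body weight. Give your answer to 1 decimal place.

CrCl = (140 − 41) × 114.5 / (72 × 1.15) × 0.85 = 11335.5 / 82.80 × 0.85 ≈ 116.4 mL/min

116.4 mL/min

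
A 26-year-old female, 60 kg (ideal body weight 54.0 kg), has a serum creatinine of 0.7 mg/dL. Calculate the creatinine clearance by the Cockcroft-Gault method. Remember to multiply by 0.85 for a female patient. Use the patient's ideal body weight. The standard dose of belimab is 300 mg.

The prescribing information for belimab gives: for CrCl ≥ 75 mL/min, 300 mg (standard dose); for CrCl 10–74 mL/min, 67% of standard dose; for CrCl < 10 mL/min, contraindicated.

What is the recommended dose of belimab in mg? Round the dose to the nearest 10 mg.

300 mg

CrCl = (140 − 26) × 54 / (72 × 0.7) × 0.85 = 6156.0 / 50.40 × 0.85 ≈ 103.8 mL/min
CrCl ≈ 104 mL/min → bracket ≥ 75 mL/min.
100% of 300 mg = 300 mg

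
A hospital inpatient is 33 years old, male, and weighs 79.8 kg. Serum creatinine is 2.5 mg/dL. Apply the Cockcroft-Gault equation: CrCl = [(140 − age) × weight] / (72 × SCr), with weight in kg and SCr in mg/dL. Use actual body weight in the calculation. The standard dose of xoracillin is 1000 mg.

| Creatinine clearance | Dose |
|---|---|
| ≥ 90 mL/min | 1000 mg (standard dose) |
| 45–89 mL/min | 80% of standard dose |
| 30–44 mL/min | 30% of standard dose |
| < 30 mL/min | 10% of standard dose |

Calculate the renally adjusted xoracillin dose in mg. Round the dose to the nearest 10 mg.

CrCl = (140 − 33) × 79.8 / (72 × 2.5) = 8538.6 / 180.00 ≈ 47.4 mL/min
CrCl ≈ 47 mL/min → bracket 45–89 mL/min.
80% of 1000 mg = 800 mg

800 mg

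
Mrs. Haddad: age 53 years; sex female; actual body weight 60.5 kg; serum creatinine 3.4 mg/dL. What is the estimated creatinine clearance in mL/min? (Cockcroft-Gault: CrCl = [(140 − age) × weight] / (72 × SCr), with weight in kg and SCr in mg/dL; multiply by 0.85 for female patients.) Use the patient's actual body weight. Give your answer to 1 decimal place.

CrCl = (140 − 53) × 60.5 / (72 × 3.4) × 0.85 = 5263.5 / 244.80 × 0.85 ≈ 18.3 mL/min

18.3 mL/min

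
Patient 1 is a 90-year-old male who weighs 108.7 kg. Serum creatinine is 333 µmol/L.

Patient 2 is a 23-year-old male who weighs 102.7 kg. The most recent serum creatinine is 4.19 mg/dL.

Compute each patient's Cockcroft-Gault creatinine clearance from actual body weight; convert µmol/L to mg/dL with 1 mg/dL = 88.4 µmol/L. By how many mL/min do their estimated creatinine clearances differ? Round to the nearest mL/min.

20 mL/min

Patient 1: SCr = 333 / 88.4 = 3.767 mg/dL
Patient 1: CrCl = (140 − 90) × 108.7 / (72 × 3.767) = 5435.0 / 271.22 ≈ 20.0 mL/min
Patient 2: CrCl = (140 − 23) × 102.7 / (72 × 4.19) = 12015.9 / 301.68 ≈ 39.8 mL/min
|20.0 − 39.8| = 19.8 mL/min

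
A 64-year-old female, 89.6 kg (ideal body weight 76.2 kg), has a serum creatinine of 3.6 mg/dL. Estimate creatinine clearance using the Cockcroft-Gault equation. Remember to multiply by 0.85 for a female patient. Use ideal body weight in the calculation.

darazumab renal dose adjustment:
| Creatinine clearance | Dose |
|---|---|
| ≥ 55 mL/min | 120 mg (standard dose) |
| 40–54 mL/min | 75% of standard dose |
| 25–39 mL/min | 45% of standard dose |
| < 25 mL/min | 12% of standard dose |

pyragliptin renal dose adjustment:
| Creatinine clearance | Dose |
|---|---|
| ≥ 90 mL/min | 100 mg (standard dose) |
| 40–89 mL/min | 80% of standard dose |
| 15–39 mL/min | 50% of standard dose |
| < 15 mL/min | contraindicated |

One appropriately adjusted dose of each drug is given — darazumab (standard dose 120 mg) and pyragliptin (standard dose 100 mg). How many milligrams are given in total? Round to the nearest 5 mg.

65 mg

CrCl = (140 − 64) × 76.2 / (72 × 3.6) × 0.85 = 5791.2 / 259.20 × 0.85 ≈ 19.0 mL/min
CrCl ≈ 19 mL/min.
darazumab: < 25 mL/min → 12% of 120 mg = 14.4 mg.
pyragliptin: 15–39 mL/min → 50% of 100 mg = 50 mg.
Total = 14.4 + 50 = 64.4 mg.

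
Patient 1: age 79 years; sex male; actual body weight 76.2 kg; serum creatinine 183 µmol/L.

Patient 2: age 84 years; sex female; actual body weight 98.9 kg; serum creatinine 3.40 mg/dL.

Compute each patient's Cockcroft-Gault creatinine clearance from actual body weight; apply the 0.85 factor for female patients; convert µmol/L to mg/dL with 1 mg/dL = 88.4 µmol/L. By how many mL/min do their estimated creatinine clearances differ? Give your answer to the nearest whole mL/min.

12 mL/min

Patient 1: SCr = 183 / 88.4 = 2.07 mg/dL
Patient 1: CrCl = (140 − 79) × 76.2 / (72 × 2.07) = 4648.2 / 149.04 ≈ 31.2 mL/min
Patient 2: CrCl = (140 − 84) × 98.9 / (72 × 3.4) × 0.85 = 5538.4 / 244.80 × 0.85 ≈ 19.2 mL/min
|31.2 − 19.2| = 12.0 mL/min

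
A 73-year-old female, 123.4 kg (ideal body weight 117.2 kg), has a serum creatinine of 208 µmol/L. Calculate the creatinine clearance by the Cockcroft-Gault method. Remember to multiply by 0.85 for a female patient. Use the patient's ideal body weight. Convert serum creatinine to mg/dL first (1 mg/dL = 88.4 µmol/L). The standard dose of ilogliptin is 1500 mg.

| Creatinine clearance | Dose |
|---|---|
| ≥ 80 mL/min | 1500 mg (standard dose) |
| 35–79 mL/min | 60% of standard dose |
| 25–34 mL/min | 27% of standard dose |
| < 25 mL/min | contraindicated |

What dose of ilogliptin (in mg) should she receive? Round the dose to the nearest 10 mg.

900 mg

SCr = 208 / 88.4 = 2.353 mg/dL
CrCl = (140 − 73) × 117.2 / (72 × 2.353) × 0.85 = 7852.4 / 169.42 × 0.85 ≈ 39.4 mL/min
CrCl ≈ 39 mL/min → bracket 35–79 mL/min.
60% of 1500 mg = 900 mg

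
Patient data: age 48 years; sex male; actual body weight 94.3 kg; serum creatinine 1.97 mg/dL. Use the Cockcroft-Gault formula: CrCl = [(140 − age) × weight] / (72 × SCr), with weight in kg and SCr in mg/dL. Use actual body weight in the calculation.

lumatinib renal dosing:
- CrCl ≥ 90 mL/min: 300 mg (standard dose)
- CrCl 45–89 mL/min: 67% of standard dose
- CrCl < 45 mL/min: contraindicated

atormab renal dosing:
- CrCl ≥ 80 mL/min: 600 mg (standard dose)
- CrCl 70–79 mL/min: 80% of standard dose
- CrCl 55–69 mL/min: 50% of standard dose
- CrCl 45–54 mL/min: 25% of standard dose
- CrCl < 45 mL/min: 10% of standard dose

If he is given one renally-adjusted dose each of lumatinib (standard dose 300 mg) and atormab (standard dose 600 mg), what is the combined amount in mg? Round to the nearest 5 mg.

CrCl = (140 − 48) × 94.3 / (72 × 1.97) = 8675.6 / 141.84 ≈ 61.2 mL/min
CrCl ≈ 61 mL/min.
lumatinib: 45–89 mL/min → 67% of 300 mg = 201 mg.
atormab: 55–69 mL/min → 50% of 600 mg = 300 mg.
Total = 201 + 300 = 501 mg.

500 mg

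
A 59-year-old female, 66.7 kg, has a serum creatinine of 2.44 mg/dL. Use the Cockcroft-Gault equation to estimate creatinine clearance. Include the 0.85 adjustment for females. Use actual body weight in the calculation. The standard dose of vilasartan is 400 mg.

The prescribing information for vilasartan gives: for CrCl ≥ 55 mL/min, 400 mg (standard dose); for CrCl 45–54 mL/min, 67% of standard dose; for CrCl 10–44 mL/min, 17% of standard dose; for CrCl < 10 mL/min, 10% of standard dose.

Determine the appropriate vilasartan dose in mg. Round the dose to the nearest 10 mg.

CrCl = (140 − 59) × 66.7 / (72 × 2.44) × 0.85 = 5402.7 / 175.68 × 0.85 ≈ 26.1 mL/min
CrCl ≈ 26 mL/min → bracket 10–44 mL/min.
17% of 400 mg = 68 mg → 70 mg

70 mg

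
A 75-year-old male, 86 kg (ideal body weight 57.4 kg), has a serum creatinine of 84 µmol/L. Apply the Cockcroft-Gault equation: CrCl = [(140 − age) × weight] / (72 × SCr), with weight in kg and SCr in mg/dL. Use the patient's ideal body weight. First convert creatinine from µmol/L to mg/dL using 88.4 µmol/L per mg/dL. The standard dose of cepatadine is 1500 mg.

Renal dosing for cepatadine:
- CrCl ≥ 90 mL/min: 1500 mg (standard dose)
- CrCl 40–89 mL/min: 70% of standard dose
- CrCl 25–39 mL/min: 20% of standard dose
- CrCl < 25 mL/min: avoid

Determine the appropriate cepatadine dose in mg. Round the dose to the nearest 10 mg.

1050 mg

SCr = 84 / 88.4 = 0.95 mg/dL
CrCl = (140 − 75) × 57.4 / (72 × 0.95) = 3731.0 / 68.40 ≈ 54.5 mL/min
CrCl ≈ 55 mL/min → bracket 40–89 mL/min.
70% of 1500 mg = 1050 mg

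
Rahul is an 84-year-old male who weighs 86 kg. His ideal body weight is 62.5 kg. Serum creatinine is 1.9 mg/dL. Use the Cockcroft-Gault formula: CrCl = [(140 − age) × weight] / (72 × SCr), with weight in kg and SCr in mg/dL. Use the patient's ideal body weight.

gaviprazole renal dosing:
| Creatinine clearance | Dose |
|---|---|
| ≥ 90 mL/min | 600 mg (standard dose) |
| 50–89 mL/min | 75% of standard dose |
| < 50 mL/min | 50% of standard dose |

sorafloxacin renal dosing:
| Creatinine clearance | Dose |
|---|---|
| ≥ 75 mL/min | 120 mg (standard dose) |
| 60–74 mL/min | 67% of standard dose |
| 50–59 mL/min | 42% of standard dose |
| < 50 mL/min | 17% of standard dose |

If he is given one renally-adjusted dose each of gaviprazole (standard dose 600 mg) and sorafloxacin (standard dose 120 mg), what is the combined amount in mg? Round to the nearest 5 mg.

CrCl = (140 − 84) × 62.5 / (72 × 1.9) = 3500.0 / 136.80 ≈ 25.6 mL/min
CrCl ≈ 26 mL/min.
gaviprazole: < 50 mL/min → 50% of 600 mg = 300 mg.
sorafloxacin: < 50 mL/min → 17% of 120 mg = 20.4 mg.
Total = 300 + 20.4 = 320.4 mg.

320 mg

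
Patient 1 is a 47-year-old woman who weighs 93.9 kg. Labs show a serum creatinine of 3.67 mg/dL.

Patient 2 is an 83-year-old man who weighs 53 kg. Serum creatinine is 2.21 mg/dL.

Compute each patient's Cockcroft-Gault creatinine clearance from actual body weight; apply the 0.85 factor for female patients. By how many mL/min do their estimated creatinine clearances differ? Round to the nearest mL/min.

Patient 1: CrCl = (140 − 47) × 93.9 / (72 × 3.67) × 0.85 = 8732.7 / 264.24 × 0.85 ≈ 28.1 mL/min
Patient 2: CrCl = (140 − 83) × 53 / (72 × 2.21) = 3021.0 / 159.12 ≈ 19.0 mL/min
|28.1 − 19.0| = 9.1 mL/min

9 mL/min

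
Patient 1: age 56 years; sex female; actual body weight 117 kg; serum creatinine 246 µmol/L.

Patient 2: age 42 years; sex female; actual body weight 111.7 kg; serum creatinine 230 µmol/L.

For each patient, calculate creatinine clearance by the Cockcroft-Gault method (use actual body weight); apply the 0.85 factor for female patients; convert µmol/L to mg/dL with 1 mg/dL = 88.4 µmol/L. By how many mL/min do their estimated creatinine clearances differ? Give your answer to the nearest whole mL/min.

8 mL/min

Patient 1: SCr = 246 / 88.4 = 2.783 mg/dL
Patient 1: CrCl = (140 − 56) × 117 / (72 × 2.783) × 0.85 = 9828.0 / 200.38 × 0.85 ≈ 41.7 mL/min
Patient 2: SCr = 230 / 88.4 = 2.602 mg/dL
Patient 2: CrCl = (140 − 42) × 111.7 / (72 × 2.602) × 0.85 = 10946.6 / 187.34 × 0.85 ≈ 49.7 mL/min
|41.7 − 49.7| = 8.0 mL/min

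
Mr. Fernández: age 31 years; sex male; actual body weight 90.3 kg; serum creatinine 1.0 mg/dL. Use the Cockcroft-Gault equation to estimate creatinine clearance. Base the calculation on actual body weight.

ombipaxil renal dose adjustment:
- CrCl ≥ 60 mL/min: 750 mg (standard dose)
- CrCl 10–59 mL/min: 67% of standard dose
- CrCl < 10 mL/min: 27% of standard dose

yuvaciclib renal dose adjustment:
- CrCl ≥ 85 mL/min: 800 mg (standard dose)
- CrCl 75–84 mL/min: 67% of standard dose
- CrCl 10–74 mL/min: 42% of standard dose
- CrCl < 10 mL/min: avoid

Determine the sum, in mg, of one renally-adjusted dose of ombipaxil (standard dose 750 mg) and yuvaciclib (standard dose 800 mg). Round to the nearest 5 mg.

1550 mg

CrCl = (140 − 31) × 90.3 / (72 × 1) = 9842.7 / 72.00 ≈ 136.7 mL/min
CrCl ≈ 137 mL/min.
ombipaxil: ≥ 60 mL/min → 100% of 750 mg = 750 mg.
yuvaciclib: ≥ 85 mL/min → 100% of 800 mg = 800 mg.
Total = 750 + 800 = 1550 mg.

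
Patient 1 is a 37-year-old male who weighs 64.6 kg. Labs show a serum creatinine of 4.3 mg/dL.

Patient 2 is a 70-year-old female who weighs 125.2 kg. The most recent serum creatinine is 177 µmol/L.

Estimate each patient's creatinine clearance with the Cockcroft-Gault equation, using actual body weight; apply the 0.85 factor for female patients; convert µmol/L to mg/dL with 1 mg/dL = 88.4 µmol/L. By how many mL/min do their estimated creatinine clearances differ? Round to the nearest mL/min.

Patient 1: CrCl = (140 − 37) × 64.6 / (72 × 4.3) = 6653.8 / 309.60 ≈ 21.5 mL/min
Patient 2: SCr = 177 / 88.4 = 2.002 mg/dL
Patient 2: CrCl = (140 − 70) × 125.2 / (72 × 2.002) × 0.85 = 8764.0 / 144.14 × 0.85 ≈ 51.7 mL/min
|21.5 − 51.7| = 30.2 mL/min

30 mL/min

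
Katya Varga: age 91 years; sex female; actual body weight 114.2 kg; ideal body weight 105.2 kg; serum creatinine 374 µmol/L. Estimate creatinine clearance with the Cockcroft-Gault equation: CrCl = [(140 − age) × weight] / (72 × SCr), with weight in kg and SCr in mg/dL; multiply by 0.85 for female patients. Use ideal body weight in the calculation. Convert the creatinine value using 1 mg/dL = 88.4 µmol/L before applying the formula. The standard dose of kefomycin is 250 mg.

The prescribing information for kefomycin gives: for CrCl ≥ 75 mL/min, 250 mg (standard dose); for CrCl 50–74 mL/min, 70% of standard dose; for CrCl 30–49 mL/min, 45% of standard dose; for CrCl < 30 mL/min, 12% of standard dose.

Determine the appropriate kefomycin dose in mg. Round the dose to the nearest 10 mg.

SCr = 374 / 88.4 = 4.231 mg/dL
CrCl = (140 − 91) × 105.2 / (72 × 4.231) × 0.85 = 5154.8 / 304.63 × 0.85 ≈ 14.4 mL/min
CrCl ≈ 14 mL/min → bracket < 30 mL/min.
12% of 250 mg = 30 mg

30 mg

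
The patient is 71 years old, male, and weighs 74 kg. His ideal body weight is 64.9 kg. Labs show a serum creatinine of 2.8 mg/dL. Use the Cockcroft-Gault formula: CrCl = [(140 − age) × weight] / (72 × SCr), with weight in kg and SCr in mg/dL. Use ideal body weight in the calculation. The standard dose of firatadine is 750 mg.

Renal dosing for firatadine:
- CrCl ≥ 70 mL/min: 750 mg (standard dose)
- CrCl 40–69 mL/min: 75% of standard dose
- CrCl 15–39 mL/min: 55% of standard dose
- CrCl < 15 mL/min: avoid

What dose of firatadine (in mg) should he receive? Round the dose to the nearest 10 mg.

410 mg

CrCl = (140 − 71) × 64.9 / (72 × 2.8) = 4478.1 / 201.60 ≈ 22.2 mL/min
CrCl ≈ 22 mL/min → bracket 15–39 mL/min.
55% of 750 mg = 412.5 mg → 410 mg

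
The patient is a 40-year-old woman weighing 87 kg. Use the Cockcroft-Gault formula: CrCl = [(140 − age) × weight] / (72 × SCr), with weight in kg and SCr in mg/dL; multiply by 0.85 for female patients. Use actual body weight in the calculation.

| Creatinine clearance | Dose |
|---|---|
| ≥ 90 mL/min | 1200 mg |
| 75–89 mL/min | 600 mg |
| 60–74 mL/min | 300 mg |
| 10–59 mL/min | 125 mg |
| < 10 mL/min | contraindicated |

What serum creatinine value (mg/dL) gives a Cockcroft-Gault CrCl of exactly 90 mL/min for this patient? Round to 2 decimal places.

Standard dose requires CrCl ≥ 90 mL/min.
Set (140 − 40) × 87 × 0.85 / (72 × SCr) = 90
SCr = (140 − 40) × 87 × 0.85 / (72 × 90) = 1.141 mg/dL

1.14 mg/dL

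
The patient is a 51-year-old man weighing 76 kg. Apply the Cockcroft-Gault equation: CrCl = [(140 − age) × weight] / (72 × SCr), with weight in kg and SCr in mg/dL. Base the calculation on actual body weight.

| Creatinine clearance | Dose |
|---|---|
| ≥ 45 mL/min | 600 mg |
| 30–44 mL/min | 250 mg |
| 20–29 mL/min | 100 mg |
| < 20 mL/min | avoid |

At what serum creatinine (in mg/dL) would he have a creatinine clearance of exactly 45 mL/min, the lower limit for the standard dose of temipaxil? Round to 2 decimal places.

2.09 mg/dL

Standard dose requires CrCl ≥ 45 mL/min.
Set (140 − 51) × 76 / (72 × SCr) = 45
SCr = (140 − 51) × 76 / (72 × 45) = 2.088 mg/dL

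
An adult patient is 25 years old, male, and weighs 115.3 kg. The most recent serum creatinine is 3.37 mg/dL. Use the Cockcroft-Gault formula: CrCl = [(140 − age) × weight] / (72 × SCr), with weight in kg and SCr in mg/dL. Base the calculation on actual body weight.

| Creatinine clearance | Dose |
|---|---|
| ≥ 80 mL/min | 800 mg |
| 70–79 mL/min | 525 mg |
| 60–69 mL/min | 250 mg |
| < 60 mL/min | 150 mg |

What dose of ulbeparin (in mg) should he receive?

CrCl = (140 − 25) × 115.3 / (72 × 3.37) = 13259.5 / 242.64 ≈ 54.6 mL/min
CrCl ≈ 55 mL/min → bracket < 60 mL/min.
Dose for this bracket: 150 mg.

150 mg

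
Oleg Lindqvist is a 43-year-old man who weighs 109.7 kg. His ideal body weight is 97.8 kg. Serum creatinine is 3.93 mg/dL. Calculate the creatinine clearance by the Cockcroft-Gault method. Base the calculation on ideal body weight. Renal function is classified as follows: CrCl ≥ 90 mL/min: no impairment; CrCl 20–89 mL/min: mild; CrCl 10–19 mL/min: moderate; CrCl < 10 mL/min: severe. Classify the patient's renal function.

mild

CrCl = (140 − 43) × 97.8 / (72 × 3.93) = 9486.6 / 282.96 ≈ 33.5 mL/min
34 mL/min falls in the 'mild' range.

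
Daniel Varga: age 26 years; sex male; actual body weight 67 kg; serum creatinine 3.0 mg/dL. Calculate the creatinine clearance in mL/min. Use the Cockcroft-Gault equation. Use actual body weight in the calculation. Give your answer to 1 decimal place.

35.4 mL/min

CrCl = (140 − 26) × 67 / (72 × 3) = 7638.0 / 216.00 ≈ 35.4 mL/min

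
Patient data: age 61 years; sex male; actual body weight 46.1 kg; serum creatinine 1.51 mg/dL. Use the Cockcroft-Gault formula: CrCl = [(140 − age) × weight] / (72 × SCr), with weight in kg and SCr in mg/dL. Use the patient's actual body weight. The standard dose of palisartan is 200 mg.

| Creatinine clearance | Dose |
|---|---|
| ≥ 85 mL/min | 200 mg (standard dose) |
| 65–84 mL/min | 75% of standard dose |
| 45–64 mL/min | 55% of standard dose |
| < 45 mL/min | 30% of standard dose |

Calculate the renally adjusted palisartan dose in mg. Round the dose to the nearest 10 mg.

60 mg

CrCl = (140 − 61) × 46.1 / (72 × 1.51) = 3641.9 / 108.72 ≈ 33.5 mL/min
CrCl ≈ 33 mL/min → bracket < 45 mL/min.
30% of 200 mg = 60 mg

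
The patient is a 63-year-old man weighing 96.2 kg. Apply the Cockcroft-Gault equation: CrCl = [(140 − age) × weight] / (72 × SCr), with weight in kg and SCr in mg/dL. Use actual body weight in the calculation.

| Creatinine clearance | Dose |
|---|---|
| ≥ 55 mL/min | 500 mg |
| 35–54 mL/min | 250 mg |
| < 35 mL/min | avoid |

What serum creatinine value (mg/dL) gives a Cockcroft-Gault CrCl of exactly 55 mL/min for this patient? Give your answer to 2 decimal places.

1.87 mg/dL

Standard dose requires CrCl ≥ 55 mL/min.
Set (140 − 63) × 96.2 / (72 × SCr) = 55
SCr = (140 − 63) × 96.2 / (72 × 55) = 1.871 mg/dL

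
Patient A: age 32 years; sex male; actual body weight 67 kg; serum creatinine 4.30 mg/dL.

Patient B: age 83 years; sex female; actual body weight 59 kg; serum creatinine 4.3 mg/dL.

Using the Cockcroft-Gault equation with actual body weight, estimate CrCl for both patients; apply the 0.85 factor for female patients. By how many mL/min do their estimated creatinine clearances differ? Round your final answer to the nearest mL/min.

Patient A: CrCl = (140 − 32) × 67 / (72 × 4.3) = 7236.0 / 309.60 ≈ 23.4 mL/min
Patient B: CrCl = (140 − 83) × 59 / (72 × 4.3) × 0.85 = 3363.0 / 309.60 × 0.85 ≈ 9.2 mL/min
|23.4 − 9.2| = 14.2 mL/min

14 mL/min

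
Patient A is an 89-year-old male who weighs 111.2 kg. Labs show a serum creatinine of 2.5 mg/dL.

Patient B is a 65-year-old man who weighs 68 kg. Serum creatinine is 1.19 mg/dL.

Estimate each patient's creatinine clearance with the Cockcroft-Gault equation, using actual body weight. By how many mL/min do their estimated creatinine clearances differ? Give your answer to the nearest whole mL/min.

Patient A: CrCl = (140 − 89) × 111.2 / (72 × 2.5) = 5671.2 / 180.00 ≈ 31.5 mL/min
Patient B: CrCl = (140 − 65) × 68 / (72 × 1.19) = 5100.0 / 85.68 ≈ 59.5 mL/min
|31.5 − 59.5| = 28.0 mL/min

28 mL/min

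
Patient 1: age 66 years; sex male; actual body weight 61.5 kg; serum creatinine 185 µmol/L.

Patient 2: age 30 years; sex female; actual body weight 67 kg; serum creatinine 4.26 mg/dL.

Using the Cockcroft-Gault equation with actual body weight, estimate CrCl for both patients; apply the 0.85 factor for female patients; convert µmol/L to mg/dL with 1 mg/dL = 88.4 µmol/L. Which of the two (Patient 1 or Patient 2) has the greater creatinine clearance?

Patient 1

Patient 1: SCr = 185 / 88.4 = 2.093 mg/dL
Patient 1: CrCl = (140 − 66) × 61.5 / (72 × 2.093) = 4551.0 / 150.70 ≈ 30.2 mL/min
Patient 2: CrCl = (140 − 30) × 67 / (72 × 4.26) × 0.85 = 7370.0 / 306.72 × 0.85 ≈ 20.4 mL/min
30.2 vs 20.4 mL/min → Patient 1 is higher.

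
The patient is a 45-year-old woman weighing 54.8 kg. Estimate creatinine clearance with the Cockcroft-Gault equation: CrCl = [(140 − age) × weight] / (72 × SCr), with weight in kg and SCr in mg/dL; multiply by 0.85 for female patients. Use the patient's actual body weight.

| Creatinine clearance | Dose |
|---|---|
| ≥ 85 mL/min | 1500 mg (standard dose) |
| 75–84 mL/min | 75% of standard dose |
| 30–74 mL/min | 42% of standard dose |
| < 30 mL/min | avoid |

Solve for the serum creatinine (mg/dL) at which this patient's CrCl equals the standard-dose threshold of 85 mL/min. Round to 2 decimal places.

0.72 mg/dL

Standard dose requires CrCl ≥ 85 mL/min.
Set (140 − 45) × 54.8 × 0.85 / (72 × SCr) = 85
SCr = (140 − 45) × 54.8 × 0.85 / (72 × 85) = 0.723 mg/dL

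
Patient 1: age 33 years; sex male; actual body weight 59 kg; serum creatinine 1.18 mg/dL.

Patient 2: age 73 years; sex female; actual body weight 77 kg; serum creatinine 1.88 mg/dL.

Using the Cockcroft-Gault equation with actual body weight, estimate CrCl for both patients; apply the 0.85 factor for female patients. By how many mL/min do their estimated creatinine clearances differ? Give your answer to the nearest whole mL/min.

Patient 1: CrCl = (140 − 33) × 59 / (72 × 1.18) = 6313.0 / 84.96 ≈ 74.3 mL/min
Patient 2: CrCl = (140 − 73) × 77 / (72 × 1.88) × 0.85 = 5159.0 / 135.36 × 0.85 ≈ 32.4 mL/min
|74.3 − 32.4| = 41.9 mL/min

42 mL/min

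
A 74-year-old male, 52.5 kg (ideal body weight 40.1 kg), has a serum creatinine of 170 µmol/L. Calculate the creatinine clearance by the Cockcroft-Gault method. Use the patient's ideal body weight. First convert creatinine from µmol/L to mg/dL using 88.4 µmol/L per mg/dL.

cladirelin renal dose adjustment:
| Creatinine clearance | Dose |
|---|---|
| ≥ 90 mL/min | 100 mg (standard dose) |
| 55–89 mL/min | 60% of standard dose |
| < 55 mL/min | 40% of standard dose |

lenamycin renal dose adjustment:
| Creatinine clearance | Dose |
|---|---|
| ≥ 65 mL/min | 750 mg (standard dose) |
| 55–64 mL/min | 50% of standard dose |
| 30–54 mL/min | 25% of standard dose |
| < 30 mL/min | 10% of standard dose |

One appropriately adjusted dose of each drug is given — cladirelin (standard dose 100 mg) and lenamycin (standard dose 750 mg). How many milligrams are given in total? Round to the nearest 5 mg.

115 mg

SCr = 170 / 88.4 = 1.923 mg/dL
CrCl = (140 − 74) × 40.1 / (72 × 1.923) = 2646.6 / 138.46 ≈ 19.1 mL/min
CrCl ≈ 19 mL/min.
cladirelin: < 55 mL/min → 40% of 100 mg = 40 mg.
lenamycin: < 30 mL/min → 10% of 750 mg = 75 mg.
Total = 40 + 75 = 115 mg.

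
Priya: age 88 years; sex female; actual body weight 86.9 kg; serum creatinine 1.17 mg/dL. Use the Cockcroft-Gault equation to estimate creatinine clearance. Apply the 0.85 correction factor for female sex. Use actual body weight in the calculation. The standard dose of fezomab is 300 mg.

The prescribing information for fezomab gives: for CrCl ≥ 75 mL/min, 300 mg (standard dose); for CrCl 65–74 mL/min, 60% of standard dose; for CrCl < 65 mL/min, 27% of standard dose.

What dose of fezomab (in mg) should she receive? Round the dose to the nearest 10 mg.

80 mg

CrCl = (140 − 88) × 86.9 / (72 × 1.17) × 0.85 = 4518.8 / 84.24 × 0.85 ≈ 45.6 mL/min
CrCl ≈ 46 mL/min → bracket < 65 mL/min.
27% of 300 mg = 81 mg → 80 mg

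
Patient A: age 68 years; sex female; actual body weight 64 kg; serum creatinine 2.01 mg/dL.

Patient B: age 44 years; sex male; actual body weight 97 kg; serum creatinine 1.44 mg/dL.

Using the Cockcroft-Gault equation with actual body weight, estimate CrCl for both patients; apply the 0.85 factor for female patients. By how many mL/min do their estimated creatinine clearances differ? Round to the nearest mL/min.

63 mL/min

Patient A: CrCl = (140 − 68) × 64 / (72 × 2.01) × 0.85 = 4608.0 / 144.72 × 0.85 ≈ 27.1 mL/min
Patient B: CrCl = (140 − 44) × 97 / (72 × 1.44) = 9312.0 / 103.68 ≈ 89.8 mL/min
|27.1 − 89.8| = 62.7 mL/min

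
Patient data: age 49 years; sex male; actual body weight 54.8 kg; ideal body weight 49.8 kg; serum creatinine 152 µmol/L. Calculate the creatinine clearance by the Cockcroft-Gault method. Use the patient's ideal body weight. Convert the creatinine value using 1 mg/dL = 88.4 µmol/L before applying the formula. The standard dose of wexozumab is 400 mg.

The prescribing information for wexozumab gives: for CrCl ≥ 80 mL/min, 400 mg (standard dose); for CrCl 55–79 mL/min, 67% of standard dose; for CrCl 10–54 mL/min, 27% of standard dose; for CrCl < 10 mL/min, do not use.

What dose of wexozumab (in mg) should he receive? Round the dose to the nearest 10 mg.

SCr = 152 / 88.4 = 1.719 mg/dL
CrCl = (140 − 49) × 49.8 / (72 × 1.719) = 4531.8 / 123.77 ≈ 36.6 mL/min
CrCl ≈ 37 mL/min → bracket 10–54 mL/min.
27% of 400 mg = 108 mg → 110 mg

110 mg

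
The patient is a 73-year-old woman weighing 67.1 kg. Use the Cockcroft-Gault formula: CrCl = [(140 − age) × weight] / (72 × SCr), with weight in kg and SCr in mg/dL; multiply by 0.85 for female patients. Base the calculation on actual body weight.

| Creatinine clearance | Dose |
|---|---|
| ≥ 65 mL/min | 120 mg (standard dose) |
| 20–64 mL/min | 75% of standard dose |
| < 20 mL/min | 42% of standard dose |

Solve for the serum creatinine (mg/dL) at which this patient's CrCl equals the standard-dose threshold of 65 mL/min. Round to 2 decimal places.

Standard dose requires CrCl ≥ 65 mL/min.
Set (140 − 73) × 67.1 × 0.85 / (72 × SCr) = 65
SCr = (140 − 73) × 67.1 × 0.85 / (72 × 65) = 0.817 mg/dL

0.82 mg/dL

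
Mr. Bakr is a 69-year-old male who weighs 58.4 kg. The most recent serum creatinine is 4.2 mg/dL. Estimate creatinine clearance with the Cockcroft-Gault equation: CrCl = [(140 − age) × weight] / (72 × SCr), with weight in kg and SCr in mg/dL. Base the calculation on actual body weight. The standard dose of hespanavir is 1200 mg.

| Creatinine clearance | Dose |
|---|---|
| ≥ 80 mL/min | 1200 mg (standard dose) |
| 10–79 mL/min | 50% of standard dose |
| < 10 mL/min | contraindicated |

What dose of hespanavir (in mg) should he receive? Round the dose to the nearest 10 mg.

CrCl = (140 − 69) × 58.4 / (72 × 4.2) = 4146.4 / 302.40 ≈ 13.7 mL/min
CrCl ≈ 14 mL/min → bracket 10–79 mL/min.
50% of 1200 mg = 600 mg

600 mg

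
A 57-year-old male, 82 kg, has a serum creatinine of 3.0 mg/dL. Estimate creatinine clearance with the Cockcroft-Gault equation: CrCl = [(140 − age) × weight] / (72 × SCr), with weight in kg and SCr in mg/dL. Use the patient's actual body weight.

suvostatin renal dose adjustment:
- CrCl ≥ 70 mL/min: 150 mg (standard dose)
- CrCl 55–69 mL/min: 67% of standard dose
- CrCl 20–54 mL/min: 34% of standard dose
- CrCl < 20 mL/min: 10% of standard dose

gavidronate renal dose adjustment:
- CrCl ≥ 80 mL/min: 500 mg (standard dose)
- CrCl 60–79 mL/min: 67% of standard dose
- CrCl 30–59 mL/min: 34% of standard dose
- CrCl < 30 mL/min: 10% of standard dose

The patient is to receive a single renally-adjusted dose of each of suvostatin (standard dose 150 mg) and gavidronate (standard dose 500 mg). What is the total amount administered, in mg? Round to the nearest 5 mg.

220 mg

CrCl = (140 − 57) × 82 / (72 × 3) = 6806.0 / 216.00 ≈ 31.5 mL/min
CrCl ≈ 32 mL/min.
suvostatin: 20–54 mL/min → 34% of 150 mg = 51 mg.
gavidronate: 30–59 mL/min → 34% of 500 mg = 170 mg.
Total = 51 + 170 = 221 mg.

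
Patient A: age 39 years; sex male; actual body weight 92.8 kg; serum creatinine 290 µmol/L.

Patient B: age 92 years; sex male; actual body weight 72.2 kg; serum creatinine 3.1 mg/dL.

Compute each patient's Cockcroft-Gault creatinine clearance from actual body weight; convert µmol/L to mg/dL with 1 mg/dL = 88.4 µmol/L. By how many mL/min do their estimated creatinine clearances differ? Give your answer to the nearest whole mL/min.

Patient A: SCr = 290 / 88.4 = 3.281 mg/dL
Patient A: CrCl = (140 − 39) × 92.8 / (72 × 3.281) = 9372.8 / 236.23 ≈ 39.7 mL/min
Patient B: CrCl = (140 − 92) × 72.2 / (72 × 3.1) = 3465.6 / 223.20 ≈ 15.5 mL/min
|39.7 − 15.5| = 24.2 mL/min

24 mL/min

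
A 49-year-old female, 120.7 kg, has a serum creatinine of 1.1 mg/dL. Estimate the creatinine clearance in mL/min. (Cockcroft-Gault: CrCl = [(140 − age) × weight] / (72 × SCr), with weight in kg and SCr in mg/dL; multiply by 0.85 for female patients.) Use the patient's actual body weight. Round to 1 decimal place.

117.9 mL/min

CrCl = (140 − 49) × 120.7 / (72 × 1.1) × 0.85 = 10983.7 / 79.20 × 0.85 ≈ 117.9 mL/min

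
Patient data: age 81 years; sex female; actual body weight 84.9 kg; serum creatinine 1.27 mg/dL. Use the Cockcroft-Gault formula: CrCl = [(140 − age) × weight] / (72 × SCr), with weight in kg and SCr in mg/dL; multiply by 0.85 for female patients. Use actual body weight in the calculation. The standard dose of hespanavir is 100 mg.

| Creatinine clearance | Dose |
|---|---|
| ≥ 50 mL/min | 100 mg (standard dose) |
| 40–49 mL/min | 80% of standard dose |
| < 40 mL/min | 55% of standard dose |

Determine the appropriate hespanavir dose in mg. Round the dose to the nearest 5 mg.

80 mg

CrCl = (140 − 81) × 84.9 / (72 × 1.27) × 0.85 = 5009.1 / 91.44 × 0.85 ≈ 46.6 mL/min
CrCl ≈ 47 mL/min → bracket 40–49 mL/min.
80% of 100 mg = 80 mg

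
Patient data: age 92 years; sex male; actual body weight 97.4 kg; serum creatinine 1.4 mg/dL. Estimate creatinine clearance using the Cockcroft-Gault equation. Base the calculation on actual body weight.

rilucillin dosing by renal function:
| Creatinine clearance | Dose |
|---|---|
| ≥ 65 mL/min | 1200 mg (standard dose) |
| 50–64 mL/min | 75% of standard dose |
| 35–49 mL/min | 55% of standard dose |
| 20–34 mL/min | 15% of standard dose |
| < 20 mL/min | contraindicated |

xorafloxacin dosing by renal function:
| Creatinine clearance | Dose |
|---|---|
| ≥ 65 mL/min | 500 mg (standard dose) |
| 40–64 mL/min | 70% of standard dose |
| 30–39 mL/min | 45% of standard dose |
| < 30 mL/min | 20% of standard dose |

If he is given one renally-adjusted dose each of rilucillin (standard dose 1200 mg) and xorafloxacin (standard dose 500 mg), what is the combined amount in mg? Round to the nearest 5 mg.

1010 mg

CrCl = (140 − 92) × 97.4 / (72 × 1.4) = 4675.2 / 100.80 ≈ 46.4 mL/min
CrCl ≈ 46 mL/min.
rilucillin: 35–49 mL/min → 55% of 1200 mg = 660 mg.
xorafloxacin: 40–64 mL/min → 70% of 500 mg = 350 mg.
Total = 660 + 350 = 1010 mg.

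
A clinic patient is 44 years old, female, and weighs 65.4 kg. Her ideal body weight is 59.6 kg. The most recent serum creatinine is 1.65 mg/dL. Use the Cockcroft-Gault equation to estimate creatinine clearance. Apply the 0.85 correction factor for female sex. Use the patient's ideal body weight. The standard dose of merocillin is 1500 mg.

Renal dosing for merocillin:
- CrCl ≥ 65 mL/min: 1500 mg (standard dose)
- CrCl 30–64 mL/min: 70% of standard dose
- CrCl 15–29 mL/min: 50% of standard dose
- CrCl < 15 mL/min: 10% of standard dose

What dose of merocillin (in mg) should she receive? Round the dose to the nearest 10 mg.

CrCl = (140 − 44) × 59.6 / (72 × 1.65) × 0.85 = 5721.6 / 118.80 × 0.85 ≈ 40.9 mL/min
CrCl ≈ 41 mL/min → bracket 30–64 mL/min.
70% of 1500 mg = 1050 mg

1050 mg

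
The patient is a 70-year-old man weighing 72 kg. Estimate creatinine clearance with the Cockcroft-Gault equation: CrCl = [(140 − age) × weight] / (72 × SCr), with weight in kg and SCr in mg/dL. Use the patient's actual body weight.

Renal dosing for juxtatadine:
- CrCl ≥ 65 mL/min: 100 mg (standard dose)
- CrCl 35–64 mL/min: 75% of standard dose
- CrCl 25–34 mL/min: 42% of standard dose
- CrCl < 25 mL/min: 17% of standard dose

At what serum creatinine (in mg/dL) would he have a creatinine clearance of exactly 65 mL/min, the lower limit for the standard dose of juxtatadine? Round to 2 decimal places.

1.08 mg/dL

Standard dose requires CrCl ≥ 65 mL/min.
Set (140 − 70) × 72 / (72 × SCr) = 65
SCr = (140 − 70) × 72 / (72 × 65) = 1.077 mg/dL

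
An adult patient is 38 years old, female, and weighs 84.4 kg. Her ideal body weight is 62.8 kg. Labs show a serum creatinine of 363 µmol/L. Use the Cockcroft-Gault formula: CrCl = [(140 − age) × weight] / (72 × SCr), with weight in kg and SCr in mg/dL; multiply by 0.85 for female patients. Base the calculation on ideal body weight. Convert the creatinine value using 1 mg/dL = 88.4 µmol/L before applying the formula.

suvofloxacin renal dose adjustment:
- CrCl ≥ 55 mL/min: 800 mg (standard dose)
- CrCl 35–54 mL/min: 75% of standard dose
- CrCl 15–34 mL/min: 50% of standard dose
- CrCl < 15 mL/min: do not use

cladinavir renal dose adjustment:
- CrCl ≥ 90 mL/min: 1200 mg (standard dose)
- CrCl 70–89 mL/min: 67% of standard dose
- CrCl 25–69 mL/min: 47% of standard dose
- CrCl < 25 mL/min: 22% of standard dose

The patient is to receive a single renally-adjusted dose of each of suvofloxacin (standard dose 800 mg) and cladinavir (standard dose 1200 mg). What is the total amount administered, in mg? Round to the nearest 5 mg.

665 mg

SCr = 363 / 88.4 = 4.106 mg/dL
CrCl = (140 − 38) × 62.8 / (72 × 4.106) × 0.85 = 6405.6 / 295.63 × 0.85 ≈ 18.4 mL/min
CrCl ≈ 18 mL/min.
suvofloxacin: 15–34 mL/min → 50% of 800 mg = 400 mg.
cladinavir: < 25 mL/min → 22% of 1200 mg = 264 mg.
Total = 400 + 264 = 664 mg.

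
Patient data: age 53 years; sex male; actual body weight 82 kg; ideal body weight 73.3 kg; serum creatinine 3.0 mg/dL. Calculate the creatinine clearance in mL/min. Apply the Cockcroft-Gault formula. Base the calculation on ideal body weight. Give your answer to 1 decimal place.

CrCl = (140 − 53) × 73.3 / (72 × 3) = 6377.1 / 216.00 ≈ 29.5 mL/min

29.5 mL/min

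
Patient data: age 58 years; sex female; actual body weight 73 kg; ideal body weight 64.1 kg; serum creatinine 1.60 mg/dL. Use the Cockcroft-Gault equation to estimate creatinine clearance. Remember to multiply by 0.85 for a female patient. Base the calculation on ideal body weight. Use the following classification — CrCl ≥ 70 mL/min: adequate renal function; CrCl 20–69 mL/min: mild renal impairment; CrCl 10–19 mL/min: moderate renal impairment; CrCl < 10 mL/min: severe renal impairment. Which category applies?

CrCl = (140 − 58) × 64.1 / (72 × 1.6) × 0.85 = 5256.2 / 115.20 × 0.85 ≈ 38.8 mL/min
39 mL/min falls in the 'mild renal impairment' range.

mild renal impairment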